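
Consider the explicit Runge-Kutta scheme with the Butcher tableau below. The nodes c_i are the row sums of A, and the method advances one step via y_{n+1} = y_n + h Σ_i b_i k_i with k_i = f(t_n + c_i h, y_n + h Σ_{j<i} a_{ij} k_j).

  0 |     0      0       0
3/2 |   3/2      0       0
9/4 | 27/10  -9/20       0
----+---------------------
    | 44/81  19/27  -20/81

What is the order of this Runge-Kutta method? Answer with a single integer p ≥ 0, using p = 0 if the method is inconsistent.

b = (44/81, 19/27, -20/81)
c = (0, 3/2, 9/4)
Ac = (0, 0, -27/40)
Σ b_i: 44/81·1 + 19/27·1 + (-20/81)·1 = 1 ✓
b·c: 19/27·3/2 + (-20/81)·9/4 = 1/2 ✓
b·c²: 19/27·9/4 + (-20/81)·81/16 = 1/3 ✓
b·Ac: (-20/81)·(-27/40) = 1/6 ✓; 3 stages ⇒ order 3.

3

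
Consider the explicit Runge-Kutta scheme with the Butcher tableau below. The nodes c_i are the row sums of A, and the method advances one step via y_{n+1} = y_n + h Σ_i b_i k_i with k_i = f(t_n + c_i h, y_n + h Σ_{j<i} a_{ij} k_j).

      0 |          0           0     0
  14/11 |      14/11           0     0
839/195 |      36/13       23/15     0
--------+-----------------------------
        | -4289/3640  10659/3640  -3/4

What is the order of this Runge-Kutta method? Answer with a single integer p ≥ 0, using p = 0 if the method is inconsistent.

b = (-4289/3640, 10659/3640, -3/4)
c = (0, 14/11, 839/195)
Ac = (0, 0, 322/165)
Σ b_i: (-4289/3640)·1 + 10659/3640·1 + (-3/4)·1 = 1 ✓
b·c: 10659/3640·14/11 + (-3/4)·839/195 = 1/2 ✓
b·c²: 10659/3640·196/121 + (-3/4)·703921/38025 = -5097761/557700 ≠ 1/3 ⇒ order 2.
b·Ac: (-3/4)·322/165 = -161/110 ≠ 1/6

2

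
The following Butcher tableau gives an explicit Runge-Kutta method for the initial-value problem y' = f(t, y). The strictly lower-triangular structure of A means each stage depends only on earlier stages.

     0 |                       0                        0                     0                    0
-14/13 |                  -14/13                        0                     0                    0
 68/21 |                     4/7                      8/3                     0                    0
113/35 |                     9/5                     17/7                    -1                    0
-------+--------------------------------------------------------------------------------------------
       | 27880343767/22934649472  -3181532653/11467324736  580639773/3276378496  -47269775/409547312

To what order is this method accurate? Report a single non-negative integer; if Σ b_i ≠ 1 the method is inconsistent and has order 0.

3

b = (27880343767/22934649472, -3181532653/11467324736, 580639773/3276378496, -47269775/409547312)
c = (0, -14/13, 68/21, 113/35)
Ac = (0, 0, -112/39, -1598/273)
Σ b_i: 27880343767/22934649472·1 + (-3181532653/11467324736)·1 + 580639773/3276378496·1 + (-47269775/409547312)·1 = 1 ✓
b·c: (-3181532653/11467324736)·(-14/13) + 580639773/3276378496·68/21 + (-47269775/409547312)·113/35 = 1/2 ✓
b·c²: (-3181532653/11467324736)·196/169 + 580639773/3276378496·4624/441 + (-47269775/409547312)·12769/1225 = 1/3 ✓
b·Ac: 580639773/3276378496·(-112/39) + (-47269775/409547312)·(-1598/273) = 1/6 ✓
b·c³: (-3181532653/11467324736)·(-2744/2197) + 580639773/3276378496·314432/9261 + (-47269775/409547312)·1442897/42875 = 29105708959973/11739673698480 ≠ 1/4 ⇒ order 3.
b·(c∘Ac): 580639773/3276378496·(-1088/117) + (-47269775/409547312)·(-180574/9555) = 9936761613/18634402696 ≠ 1/8
b·Ac²: 580639773/3276378496·1568/507 + (-47269775/409547312)·(-571540/74529) = 60090604867/41927406066 ≠ 1/12
b·A²c: (-47269775/409547312)·112/39 = -330888425/998271573 ≠ 1/24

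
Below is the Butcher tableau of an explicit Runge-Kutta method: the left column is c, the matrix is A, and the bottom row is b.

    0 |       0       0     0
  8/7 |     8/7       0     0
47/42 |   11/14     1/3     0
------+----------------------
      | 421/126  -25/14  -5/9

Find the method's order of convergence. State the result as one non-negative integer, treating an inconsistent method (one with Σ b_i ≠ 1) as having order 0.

b = (421/126, -25/14, -5/9)
c = (0, 8/7, 47/42)
Ac = (0, 0, 8/21)
Σ b_i: 421/126·1 + (-25/14)·1 + (-5/9)·1 = 1 ✓
b·c: (-25/14)·8/7 + (-5/9)·47/42 = -7045/2646 ≠ 1/2 ⇒ order 1.

1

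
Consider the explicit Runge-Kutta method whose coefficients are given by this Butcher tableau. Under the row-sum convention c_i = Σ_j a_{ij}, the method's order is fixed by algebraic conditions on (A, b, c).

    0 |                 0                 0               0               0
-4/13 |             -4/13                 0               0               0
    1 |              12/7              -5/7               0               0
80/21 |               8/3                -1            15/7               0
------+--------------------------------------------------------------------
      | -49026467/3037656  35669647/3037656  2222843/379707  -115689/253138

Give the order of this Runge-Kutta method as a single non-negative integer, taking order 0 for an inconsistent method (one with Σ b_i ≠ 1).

3

b = (-49026467/3037656, 35669647/3037656, 2222843/379707, -115689/253138)
c = (0, -4/13, 1, 80/21)
Ac = (0, 0, 20/91, 223/91)
Σ b_i: (-49026467/3037656)·1 + 35669647/3037656·1 + 2222843/379707·1 + (-115689/253138)·1 = 1 ✓
b·c: 35669647/3037656·(-4/13) + 2222843/379707·1 + (-115689/253138)·80/21 = 1/2 ✓
b·c²: 35669647/3037656·16/169 + 2222843/379707·1 + (-115689/253138)·6400/441 = 1/3 ✓
b·Ac: 2222843/379707·20/91 + (-115689/253138)·223/91 = 1/6 ✓
b·c³: 35669647/3037656·(-64/2197) + 2222843/379707·1 + (-115689/253138)·512000/9261 = -2047758445/103660011 ≠ 1/4 ⇒ order 3.
b·(c∘Ac): 2222843/379707·20/91 + (-115689/253138)·17840/1911 = -14709140/4936191 ≠ 1/8
b·Ac²: 2222843/379707·(-80/1183) + (-115689/253138)·2423/1183 = -13149431/9872382 ≠ 1/12
b·A²c: (-115689/253138)·300/637 = -354150/1645397 ≠ 1/24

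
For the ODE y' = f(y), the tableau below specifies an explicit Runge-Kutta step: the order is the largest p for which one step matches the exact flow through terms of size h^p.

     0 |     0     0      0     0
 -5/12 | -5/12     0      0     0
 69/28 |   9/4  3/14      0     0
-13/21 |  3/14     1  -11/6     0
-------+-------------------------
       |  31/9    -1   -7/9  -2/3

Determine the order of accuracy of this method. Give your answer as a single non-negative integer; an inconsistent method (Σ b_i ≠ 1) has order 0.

1

b = (31/9, -1, -7/9, -2/3)
c = (0, -5/12, 69/28, -13/21)
Ac = (0, 0, -5/56, -829/168)
Σ b_i: 31/9·1 + (-1)·1 + (-7/9)·1 + (-2/3)·1 = 1 ✓
b·c: (-1)·(-5/12) + (-7/9)·69/28 + (-2/3)·(-13/21) = -137/126 ≠ 1/2 ⇒ order 1.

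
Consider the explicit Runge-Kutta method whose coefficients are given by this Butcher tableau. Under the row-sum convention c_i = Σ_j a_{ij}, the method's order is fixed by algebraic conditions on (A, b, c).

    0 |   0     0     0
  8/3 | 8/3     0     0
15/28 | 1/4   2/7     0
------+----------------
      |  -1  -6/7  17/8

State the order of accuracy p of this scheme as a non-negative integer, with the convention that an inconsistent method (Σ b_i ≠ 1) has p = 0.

b = (-1, -6/7, 17/8)
c = (0, 8/3, 15/28)
Ac = (0, 0, 16/21)
Σ b_i: (-1)·1 + (-6/7)·1 + 17/8·1 = 15/56 ≠ 1 ⇒ order 0.

0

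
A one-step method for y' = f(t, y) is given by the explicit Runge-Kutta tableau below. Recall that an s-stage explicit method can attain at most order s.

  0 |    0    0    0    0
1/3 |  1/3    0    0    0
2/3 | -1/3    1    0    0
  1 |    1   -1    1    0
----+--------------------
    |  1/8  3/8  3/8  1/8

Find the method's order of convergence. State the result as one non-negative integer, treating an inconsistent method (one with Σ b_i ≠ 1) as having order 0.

b = (1/8, 3/8, 3/8, 1/8)
c = (0, 1/3, 2/3, 1)
Ac = (0, 0, 1/3, 1/3)
Σ b_i: 1/8·1 + 3/8·1 + 3/8·1 + 1/8·1 = 1 ✓
b·c: 3/8·1/3 + 3/8·2/3 + 1/8·1 = 1/2 ✓
b·c²: 3/8·1/9 + 3/8·4/9 + 1/8·1 = 1/3 ✓
b·Ac: 3/8·1/3 + 1/8·1/3 = 1/6 ✓
b·c³: 3/8·1/27 + 3/8·8/27 + 1/8·1 = 1/4 ✓
b·(c∘Ac): 3/8·2/9 + 1/8·1/3 = 1/8 ✓
b·Ac²: 3/8·1/9 + 1/8·1/3 = 1/12 ✓
b·A²c: 1/8·1/3 = 1/24 ✓; 4 stages ⇒ order 4.

4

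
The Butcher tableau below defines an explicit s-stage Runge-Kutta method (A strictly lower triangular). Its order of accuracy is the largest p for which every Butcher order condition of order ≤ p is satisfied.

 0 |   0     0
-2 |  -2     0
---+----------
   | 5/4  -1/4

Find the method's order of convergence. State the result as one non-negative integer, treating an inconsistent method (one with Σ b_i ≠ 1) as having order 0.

2

b = (5/4, -1/4)
c = (0, -2)
Σ b_i: 5/4·1 + (-1/4)·1 = 1 ✓
b·c: (-1/4)·(-2) = 1/2 ✓; 2 stages ⇒ order 2.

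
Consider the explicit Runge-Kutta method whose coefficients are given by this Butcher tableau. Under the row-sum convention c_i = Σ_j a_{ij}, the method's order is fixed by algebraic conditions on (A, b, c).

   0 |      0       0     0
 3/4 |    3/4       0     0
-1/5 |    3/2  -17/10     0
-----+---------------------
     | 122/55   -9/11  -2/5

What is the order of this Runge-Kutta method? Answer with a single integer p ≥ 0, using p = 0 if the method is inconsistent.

b = (122/55, -9/11, -2/5)
c = (0, 3/4, -1/5)
Ac = (0, 0, -51/40)
Σ b_i: 122/55·1 + (-9/11)·1 + (-2/5)·1 = 1 ✓
b·c: (-9/11)·3/4 + (-2/5)·(-1/5) = -587/1100 ≠ 1/2 ⇒ order 1.

1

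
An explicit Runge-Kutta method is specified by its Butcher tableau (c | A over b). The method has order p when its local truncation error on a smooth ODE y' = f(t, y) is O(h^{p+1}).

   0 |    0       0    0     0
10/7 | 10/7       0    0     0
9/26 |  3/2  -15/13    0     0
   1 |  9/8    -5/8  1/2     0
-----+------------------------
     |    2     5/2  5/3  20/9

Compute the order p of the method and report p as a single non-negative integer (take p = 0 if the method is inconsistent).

0

b = (2, 5/2, 5/3, 20/9)
c = (0, 10/7, 9/26, 1)
Ac = (0, 0, -150/91, -131/182)
Σ b_i: 2·1 + 5/2·1 + 5/3·1 + 20/9·1 = 151/18 ≠ 1 ⇒ order 0.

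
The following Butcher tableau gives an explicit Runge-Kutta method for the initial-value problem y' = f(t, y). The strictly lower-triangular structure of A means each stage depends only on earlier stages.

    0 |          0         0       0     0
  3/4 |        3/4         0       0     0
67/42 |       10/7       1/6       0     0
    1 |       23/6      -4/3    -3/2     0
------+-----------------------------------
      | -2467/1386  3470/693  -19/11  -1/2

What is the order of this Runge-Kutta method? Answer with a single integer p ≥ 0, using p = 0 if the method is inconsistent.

b = (-2467/1386, 3470/693, -19/11, -1/2)
c = (0, 3/4, 67/42, 1)
Ac = (0, 0, 1/8, -95/28)
Σ b_i: (-2467/1386)·1 + 3470/693·1 + (-19/11)·1 + (-1/2)·1 = 1 ✓
b·c: 3470/693·3/4 + (-19/11)·67/42 + (-1/2)·1 = 1/2 ✓
b·c²: 3470/693·9/16 + (-19/11)·4489/1764 + (-1/2)·1 = -80681/38808 ≠ 1/3 ⇒ order 2.
b·Ac: (-19/11)·1/8 + (-1/2)·(-95/28) = 114/77 ≠ 1/6

2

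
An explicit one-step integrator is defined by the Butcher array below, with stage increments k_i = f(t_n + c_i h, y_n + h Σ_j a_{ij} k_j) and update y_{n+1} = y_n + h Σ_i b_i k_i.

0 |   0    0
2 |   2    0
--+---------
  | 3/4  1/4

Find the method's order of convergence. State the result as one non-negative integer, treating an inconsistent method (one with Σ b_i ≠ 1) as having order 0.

b = (3/4, 1/4)
c = (0, 2)
Σ b_i: 3/4·1 + 1/4·1 = 1 ✓
b·c: 1/4·2 = 1/2 ✓; 2 stages ⇒ order 2.

2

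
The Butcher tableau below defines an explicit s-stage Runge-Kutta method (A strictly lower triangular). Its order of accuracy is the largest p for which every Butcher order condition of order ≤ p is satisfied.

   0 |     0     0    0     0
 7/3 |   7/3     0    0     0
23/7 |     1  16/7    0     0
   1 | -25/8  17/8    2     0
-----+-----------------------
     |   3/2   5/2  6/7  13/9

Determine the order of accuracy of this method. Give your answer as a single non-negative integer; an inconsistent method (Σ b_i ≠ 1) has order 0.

b = (3/2, 5/2, 6/7, 13/9)
c = (0, 7/3, 23/7, 1)
Ac = (0, 0, 16/3, 1937/168)
Σ b_i: 3/2·1 + 5/2·1 + 6/7·1 + 13/9·1 = 397/63 ≠ 1 ⇒ order 0.

0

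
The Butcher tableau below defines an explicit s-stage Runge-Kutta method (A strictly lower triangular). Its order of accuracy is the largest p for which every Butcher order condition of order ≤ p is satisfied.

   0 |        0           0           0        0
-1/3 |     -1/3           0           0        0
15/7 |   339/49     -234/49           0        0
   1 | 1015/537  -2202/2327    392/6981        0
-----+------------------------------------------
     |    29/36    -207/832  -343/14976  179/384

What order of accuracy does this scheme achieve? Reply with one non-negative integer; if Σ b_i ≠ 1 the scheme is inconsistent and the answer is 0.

4

b = (29/36, -207/832, -343/14976, 179/384)
c = (0, -1/3, 15/7, 1)
Ac = (0, 0, 78/49, 78/179)
Σ b_i: 29/36·1 + (-207/832)·1 + (-343/14976)·1 + 179/384·1 = 1 ✓
b·c: (-207/832)·(-1/3) + (-343/14976)·15/7 + 179/384·1 = 1/2 ✓
b·c²: (-207/832)·1/9 + (-343/14976)·225/49 + 179/384·1 = 1/3 ✓
b·Ac: (-343/14976)·78/49 + 179/384·78/179 = 1/6 ✓
b·c³: (-207/832)·(-1/27) + (-343/14976)·3375/343 + 179/384·1 = 1/4 ✓
b·(c∘Ac): (-343/14976)·1170/343 + 179/384·78/179 = 1/8 ✓
b·Ac²: (-343/14976)·(-26/49) + 179/384·82/537 = 1/12 ✓
b·A²c: 179/384·16/179 = 1/24 ✓; 4 stages ⇒ order 4.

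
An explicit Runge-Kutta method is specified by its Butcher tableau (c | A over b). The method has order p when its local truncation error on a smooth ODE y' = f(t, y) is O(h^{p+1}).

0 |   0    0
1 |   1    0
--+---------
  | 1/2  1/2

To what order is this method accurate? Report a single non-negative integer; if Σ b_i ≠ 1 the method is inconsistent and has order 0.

b = (1/2, 1/2)
c = (0, 1)
Σ b_i: 1/2·1 + 1/2·1 = 1 ✓
b·c: 1/2·1 = 1/2 ✓; 2 stages ⇒ order 2.

2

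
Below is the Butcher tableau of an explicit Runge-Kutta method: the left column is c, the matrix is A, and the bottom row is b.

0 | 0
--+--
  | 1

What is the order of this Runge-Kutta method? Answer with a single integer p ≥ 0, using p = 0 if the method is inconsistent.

1

b = (1)
c = (0)
Σ b_i: 1·1 = 1 ✓; 1 stage ⇒ order 1.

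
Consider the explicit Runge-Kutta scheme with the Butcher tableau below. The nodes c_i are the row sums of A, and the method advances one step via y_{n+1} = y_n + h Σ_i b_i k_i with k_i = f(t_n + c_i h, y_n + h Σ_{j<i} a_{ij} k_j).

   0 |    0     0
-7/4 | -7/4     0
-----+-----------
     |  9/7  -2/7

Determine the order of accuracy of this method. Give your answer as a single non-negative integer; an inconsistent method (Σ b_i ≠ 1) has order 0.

b = (9/7, -2/7)
c = (0, -7/4)
Σ b_i: 9/7·1 + (-2/7)·1 = 1 ✓
b·c: (-2/7)·(-7/4) = 1/2 ✓; 2 stages ⇒ order 2.

2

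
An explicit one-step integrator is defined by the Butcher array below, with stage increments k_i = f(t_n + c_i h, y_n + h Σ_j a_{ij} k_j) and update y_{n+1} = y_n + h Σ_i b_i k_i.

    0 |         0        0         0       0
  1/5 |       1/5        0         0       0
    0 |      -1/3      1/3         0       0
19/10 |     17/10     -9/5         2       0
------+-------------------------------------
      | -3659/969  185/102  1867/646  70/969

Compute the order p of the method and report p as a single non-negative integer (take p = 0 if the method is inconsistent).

b = (-3659/969, 185/102, 1867/646, 70/969)
c = (0, 1/5, 0, 19/10)
Ac = (0, 0, 1/15, -9/25)
Σ b_i: (-3659/969)·1 + 185/102·1 + 1867/646·1 + 70/969·1 = 1 ✓
b·c: 185/102·1/5 + 70/969·19/10 = 1/2 ✓
b·c²: 185/102·1/25 + 70/969·361/100 = 1/3 ✓
b·Ac: 1867/646·1/15 + 70/969·(-9/25) = 1/6 ✓
b·c³: 185/102·1/125 + 70/969·6859/1000 = 51/100 ≠ 1/4 ⇒ order 3.
b·(c∘Ac): 70/969·(-171/250) = -21/425 ≠ 1/8
b·Ac²: 1867/646·1/75 + 70/969·(-9/125) = 1/30 ≠ 1/12
b·A²c: 70/969·2/15 = 28/2907 ≠ 1/24

3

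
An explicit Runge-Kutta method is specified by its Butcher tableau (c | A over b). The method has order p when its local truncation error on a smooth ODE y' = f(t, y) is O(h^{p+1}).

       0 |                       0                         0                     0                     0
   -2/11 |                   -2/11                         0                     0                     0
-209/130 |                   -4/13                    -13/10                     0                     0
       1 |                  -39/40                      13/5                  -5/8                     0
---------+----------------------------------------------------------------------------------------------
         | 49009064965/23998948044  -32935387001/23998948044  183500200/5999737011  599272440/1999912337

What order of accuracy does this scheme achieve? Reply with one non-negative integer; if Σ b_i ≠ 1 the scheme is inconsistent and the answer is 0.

3

b = (49009064965/23998948044, -32935387001/23998948044, 183500200/5999737011, 599272440/1999912337)
c = (0, -2/11, -209/130, 1)
Ac = (0, 0, 13/55, 6087/11440)
Σ b_i: 49009064965/23998948044·1 + (-32935387001/23998948044)·1 + 183500200/5999737011·1 + 599272440/1999912337·1 = 1 ✓
b·c: (-32935387001/23998948044)·(-2/11) + 183500200/5999737011·(-209/130) + 599272440/1999912337·1 = 1/2 ✓
b·c²: (-32935387001/23998948044)·4/121 + 183500200/5999737011·43681/16900 + 599272440/1999912337·1 = 1/3 ✓
b·Ac: 183500200/5999737011·13/55 + 599272440/1999912337·6087/11440 = 1/6 ✓
b·c³: (-32935387001/23998948044)·(-8/1331) + 183500200/5999737011·(-9129329/2197000) + 599272440/1999912337·1 = 258543370593/1429937320955 ≠ 1/4 ⇒ order 3.
b·(c∘Ac): 183500200/5999737011·(-19/50) + 599272440/1999912337·6087/11440 = 19510772995/131994214242 ≠ 1/8
b·Ac²: 183500200/5999737011·(-26/605) + 599272440/1999912337·(-1000837/654368) = -1577344766015/3431849570292 ≠ 1/12
b·A²c: 599272440/1999912337·(-13/88) = -973817715/21999035707 ≠ 1/24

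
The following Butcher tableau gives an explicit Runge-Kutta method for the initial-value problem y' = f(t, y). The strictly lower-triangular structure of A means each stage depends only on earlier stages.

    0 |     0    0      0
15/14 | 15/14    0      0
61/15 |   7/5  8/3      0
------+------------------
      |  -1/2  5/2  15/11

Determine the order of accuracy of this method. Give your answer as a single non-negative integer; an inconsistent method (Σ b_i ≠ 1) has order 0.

b = (-1/2, 5/2, 15/11)
c = (0, 15/14, 61/15)
Ac = (0, 0, 20/7)
Σ b_i: (-1/2)·1 + 5/2·1 + 15/11·1 = 37/11 ≠ 1 ⇒ order 0.

0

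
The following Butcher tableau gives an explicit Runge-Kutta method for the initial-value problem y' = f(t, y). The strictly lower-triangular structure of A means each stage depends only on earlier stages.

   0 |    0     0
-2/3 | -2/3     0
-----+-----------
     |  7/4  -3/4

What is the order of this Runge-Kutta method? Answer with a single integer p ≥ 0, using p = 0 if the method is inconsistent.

b = (7/4, -3/4)
c = (0, -2/3)
Σ b_i: 7/4·1 + (-3/4)·1 = 1 ✓
b·c: (-3/4)·(-2/3) = 1/2 ✓; 2 stages ⇒ order 2.

2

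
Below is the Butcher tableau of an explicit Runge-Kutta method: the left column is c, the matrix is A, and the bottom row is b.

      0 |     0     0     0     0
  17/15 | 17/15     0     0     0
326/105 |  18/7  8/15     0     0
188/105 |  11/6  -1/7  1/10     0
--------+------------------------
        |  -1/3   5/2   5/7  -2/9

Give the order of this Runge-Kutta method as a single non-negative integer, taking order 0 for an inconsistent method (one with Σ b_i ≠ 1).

0

b = (-1/3, 5/2, 5/7, -2/9)
c = (0, 17/15, 326/105, 188/105)
Ac = (0, 0, 136/225, 26/175)
Σ b_i: (-1/3)·1 + 5/2·1 + 5/7·1 + (-2/9)·1 = 335/126 ≠ 1 ⇒ order 0.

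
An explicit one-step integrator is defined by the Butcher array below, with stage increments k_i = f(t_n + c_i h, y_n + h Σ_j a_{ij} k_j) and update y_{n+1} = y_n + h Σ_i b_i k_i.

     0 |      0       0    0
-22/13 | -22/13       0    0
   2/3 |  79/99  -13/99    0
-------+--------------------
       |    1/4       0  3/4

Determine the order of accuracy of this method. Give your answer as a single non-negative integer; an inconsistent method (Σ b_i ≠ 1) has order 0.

b = (1/4, 0, 3/4)
c = (0, -22/13, 2/3)
Ac = (0, 0, 2/9)
Σ b_i: 1/4·1 + 3/4·1 = 1 ✓
b·c: 3/4·2/3 = 1/2 ✓
b·c²: 3/4·4/9 = 1/3 ✓
b·Ac: 3/4·2/9 = 1/6 ✓; 3 stages ⇒ order 3.

3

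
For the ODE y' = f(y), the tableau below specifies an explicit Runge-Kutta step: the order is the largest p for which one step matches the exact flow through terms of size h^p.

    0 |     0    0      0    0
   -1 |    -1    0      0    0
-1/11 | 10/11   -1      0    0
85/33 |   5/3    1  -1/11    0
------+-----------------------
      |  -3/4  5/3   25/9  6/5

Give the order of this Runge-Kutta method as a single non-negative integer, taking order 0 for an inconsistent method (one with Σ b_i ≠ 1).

0

b = (-3/4, 5/3, 25/9, 6/5)
c = (0, -1, -1/11, 85/33)
Ac = (0, 0, 1, -120/121)
Σ b_i: (-3/4)·1 + 5/3·1 + 25/9·1 + 6/5·1 = 881/180 ≠ 1 ⇒ order 0.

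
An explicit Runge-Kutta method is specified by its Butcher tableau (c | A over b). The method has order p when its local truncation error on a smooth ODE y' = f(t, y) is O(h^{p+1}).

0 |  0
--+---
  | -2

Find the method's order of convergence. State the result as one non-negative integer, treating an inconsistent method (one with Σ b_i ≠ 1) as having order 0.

0

b = (-2)
c = (0)
Σ b_i: (-2)·1 = -2 ≠ 1 ⇒ order 0.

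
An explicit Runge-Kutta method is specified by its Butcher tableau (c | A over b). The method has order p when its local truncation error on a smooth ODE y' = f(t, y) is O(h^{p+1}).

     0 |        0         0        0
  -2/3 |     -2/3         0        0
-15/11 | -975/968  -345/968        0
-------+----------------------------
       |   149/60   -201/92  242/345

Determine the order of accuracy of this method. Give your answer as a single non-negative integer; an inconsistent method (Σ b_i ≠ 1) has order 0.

3

b = (149/60, -201/92, 242/345)
c = (0, -2/3, -15/11)
Ac = (0, 0, 115/484)
Σ b_i: 149/60·1 + (-201/92)·1 + 242/345·1 = 1 ✓
b·c: (-201/92)·(-2/3) + 242/345·(-15/11) = 1/2 ✓
b·c²: (-201/92)·4/9 + 242/345·225/121 = 1/3 ✓
b·Ac: 242/345·115/484 = 1/6 ✓; 3 stages ⇒ order 3.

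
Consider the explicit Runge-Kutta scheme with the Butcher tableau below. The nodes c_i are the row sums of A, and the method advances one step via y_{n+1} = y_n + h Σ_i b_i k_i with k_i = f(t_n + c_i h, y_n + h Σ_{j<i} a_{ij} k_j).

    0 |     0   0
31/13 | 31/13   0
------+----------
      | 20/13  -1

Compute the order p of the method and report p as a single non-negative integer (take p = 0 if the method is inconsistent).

b = (20/13, -1)
c = (0, 31/13)
Σ b_i: 20/13·1 + (-1)·1 = 7/13 ≠ 1 ⇒ order 0.

0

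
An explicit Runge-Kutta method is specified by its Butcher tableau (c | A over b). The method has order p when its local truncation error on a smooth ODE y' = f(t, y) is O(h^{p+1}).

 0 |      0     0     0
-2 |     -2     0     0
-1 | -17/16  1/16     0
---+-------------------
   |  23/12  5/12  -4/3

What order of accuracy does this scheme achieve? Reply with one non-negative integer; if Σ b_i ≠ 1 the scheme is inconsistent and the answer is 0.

3

b = (23/12, 5/12, -4/3)
c = (0, -2, -1)
Ac = (0, 0, -1/8)
Σ b_i: 23/12·1 + 5/12·1 + (-4/3)·1 = 1 ✓
b·c: 5/12·(-2) + (-4/3)·(-1) = 1/2 ✓
b·c²: 5/12·4 + (-4/3)·1 = 1/3 ✓
b·Ac: (-4/3)·(-1/8) = 1/6 ✓; 3 stages ⇒ order 3.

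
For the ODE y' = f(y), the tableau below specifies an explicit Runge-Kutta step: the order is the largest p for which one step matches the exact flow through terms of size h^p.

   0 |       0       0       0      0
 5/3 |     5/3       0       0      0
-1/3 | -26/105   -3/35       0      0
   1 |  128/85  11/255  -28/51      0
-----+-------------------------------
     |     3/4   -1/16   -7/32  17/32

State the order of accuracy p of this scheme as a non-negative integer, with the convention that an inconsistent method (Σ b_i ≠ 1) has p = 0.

b = (3/4, -1/16, -7/32, 17/32)
c = (0, 5/3, -1/3, 1)
Ac = (0, 0, -1/7, 13/51)
Σ b_i: 3/4·1 + (-1/16)·1 + (-7/32)·1 + 17/32·1 = 1 ✓
b·c: (-1/16)·5/3 + (-7/32)·(-1/3) + 17/32·1 = 1/2 ✓
b·c²: (-1/16)·25/9 + (-7/32)·1/9 + 17/32·1 = 1/3 ✓
b·Ac: (-7/32)·(-1/7) + 17/32·13/51 = 1/6 ✓
b·c³: (-1/16)·125/27 + (-7/32)·(-1/27) + 17/32·1 = 1/4 ✓
b·(c∘Ac): (-7/32)·1/21 + 17/32·13/51 = 1/8 ✓
b·Ac²: (-7/32)·(-5/21) + 17/32·1/17 = 1/12 ✓
b·A²c: 17/32·4/51 = 1/24 ✓; 4 stages ⇒ order 4.

4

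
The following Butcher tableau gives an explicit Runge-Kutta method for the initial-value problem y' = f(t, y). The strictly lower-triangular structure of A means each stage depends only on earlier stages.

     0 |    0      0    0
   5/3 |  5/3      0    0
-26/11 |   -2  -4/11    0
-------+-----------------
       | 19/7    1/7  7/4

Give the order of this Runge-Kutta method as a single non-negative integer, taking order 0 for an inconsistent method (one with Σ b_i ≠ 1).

0

b = (19/7, 1/7, 7/4)
c = (0, 5/3, -26/11)
Ac = (0, 0, -20/33)
Σ b_i: 19/7·1 + 1/7·1 + 7/4·1 = 129/28 ≠ 1 ⇒ order 0.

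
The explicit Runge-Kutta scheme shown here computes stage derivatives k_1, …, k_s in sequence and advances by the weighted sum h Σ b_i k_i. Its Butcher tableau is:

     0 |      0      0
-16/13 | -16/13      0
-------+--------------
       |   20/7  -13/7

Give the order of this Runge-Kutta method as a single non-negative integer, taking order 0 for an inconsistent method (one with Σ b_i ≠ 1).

b = (20/7, -13/7)
c = (0, -16/13)
Σ b_i: 20/7·1 + (-13/7)·1 = 1 ✓
b·c: (-13/7)·(-16/13) = 16/7 ≠ 1/2 ⇒ order 1.

1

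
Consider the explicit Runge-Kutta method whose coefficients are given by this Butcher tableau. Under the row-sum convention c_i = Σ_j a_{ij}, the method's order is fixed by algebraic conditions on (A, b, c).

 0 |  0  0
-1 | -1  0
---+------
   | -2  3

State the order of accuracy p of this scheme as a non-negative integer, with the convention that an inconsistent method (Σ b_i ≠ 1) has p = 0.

1

b = (-2, 3)
c = (0, -1)
Σ b_i: (-2)·1 + 3·1 = 1 ✓
b·c: 3·(-1) = -3 ≠ 1/2 ⇒ order 1.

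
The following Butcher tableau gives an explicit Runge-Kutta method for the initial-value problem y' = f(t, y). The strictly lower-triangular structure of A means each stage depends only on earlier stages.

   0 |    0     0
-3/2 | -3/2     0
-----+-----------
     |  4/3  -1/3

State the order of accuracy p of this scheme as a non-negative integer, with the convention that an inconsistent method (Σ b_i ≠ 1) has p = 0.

b = (4/3, -1/3)
c = (0, -3/2)
Σ b_i: 4/3·1 + (-1/3)·1 = 1 ✓
b·c: (-1/3)·(-3/2) = 1/2 ✓; 2 stages ⇒ order 2.

2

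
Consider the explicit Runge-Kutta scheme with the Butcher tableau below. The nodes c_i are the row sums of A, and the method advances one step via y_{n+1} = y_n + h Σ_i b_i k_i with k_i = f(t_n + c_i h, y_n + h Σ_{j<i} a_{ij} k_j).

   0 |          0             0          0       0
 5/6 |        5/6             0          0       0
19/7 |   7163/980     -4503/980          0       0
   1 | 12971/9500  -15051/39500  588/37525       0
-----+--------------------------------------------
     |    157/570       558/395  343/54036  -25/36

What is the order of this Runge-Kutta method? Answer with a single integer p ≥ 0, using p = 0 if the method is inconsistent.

4

b = (157/570, 558/395, 343/54036, -25/36)
c = (0, 5/6, 19/7, 1)
Ac = (0, 0, -1501/392, -11/40)
Σ b_i: 157/570·1 + 558/395·1 + 343/54036·1 + (-25/36)·1 = 1 ✓
b·c: 558/395·5/6 + 343/54036·19/7 + (-25/36)·1 = 1/2 ✓
b·c²: 558/395·25/36 + 343/54036·361/49 + (-25/36)·1 = 1/3 ✓
b·Ac: 343/54036·(-1501/392) + (-25/36)·(-11/40) = 1/6 ✓
b·c³: 558/395·125/216 + 343/54036·6859/343 + (-25/36)·1 = 1/4 ✓
b·(c∘Ac): 343/54036·(-28519/2744) + (-25/36)·(-11/40) = 1/8 ✓
b·Ac²: 343/54036·(-7505/2352) + (-25/36)·(-179/1200) = 1/12 ✓
b·A²c: (-25/36)·(-3/50) = 1/24 ✓; 4 stages ⇒ order 4.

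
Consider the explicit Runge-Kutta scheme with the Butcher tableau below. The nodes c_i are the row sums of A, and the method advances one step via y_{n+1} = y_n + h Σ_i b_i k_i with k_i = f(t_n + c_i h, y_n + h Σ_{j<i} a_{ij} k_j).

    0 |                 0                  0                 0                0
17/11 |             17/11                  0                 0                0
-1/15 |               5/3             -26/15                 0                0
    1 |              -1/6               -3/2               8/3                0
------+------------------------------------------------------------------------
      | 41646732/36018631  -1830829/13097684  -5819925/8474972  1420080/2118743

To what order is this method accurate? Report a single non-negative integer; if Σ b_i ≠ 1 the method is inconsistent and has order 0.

b = (41646732/36018631, -1830829/13097684, -5819925/8474972, 1420080/2118743)
c = (0, 17/11, -1/15, 1)
Ac = (0, 0, -442/165, -2471/990)
Σ b_i: 41646732/36018631·1 + (-1830829/13097684)·1 + (-5819925/8474972)·1 + 1420080/2118743·1 = 1 ✓
b·c: (-1830829/13097684)·17/11 + (-5819925/8474972)·(-1/15) + 1420080/2118743·1 = 1/2 ✓
b·c²: (-1830829/13097684)·289/121 + (-5819925/8474972)·1/225 + 1420080/2118743·1 = 1/3 ✓
b·Ac: (-5819925/8474972)·(-442/165) + 1420080/2118743·(-2471/990) = 1/6 ✓
b·c³: (-1830829/13097684)·4913/1331 + (-5819925/8474972)·(-1/3375) + 1420080/2118743·1 = 324036397/2097555570 ≠ 1/4 ⇒ order 3.
b·(c∘Ac): (-5819925/8474972)·442/2475 + 1420080/2118743·(-2471/990) = -251083891/139837038 ≠ 1/8
b·Ac²: (-5819925/8474972)·(-7514/1815) + 1420080/2118743·(-583289/163350) = 943203497/2097555570 ≠ 1/12
b·A²c: 1420080/2118743·(-3536/495) = -334760192/69918519 ≠ 1/24

3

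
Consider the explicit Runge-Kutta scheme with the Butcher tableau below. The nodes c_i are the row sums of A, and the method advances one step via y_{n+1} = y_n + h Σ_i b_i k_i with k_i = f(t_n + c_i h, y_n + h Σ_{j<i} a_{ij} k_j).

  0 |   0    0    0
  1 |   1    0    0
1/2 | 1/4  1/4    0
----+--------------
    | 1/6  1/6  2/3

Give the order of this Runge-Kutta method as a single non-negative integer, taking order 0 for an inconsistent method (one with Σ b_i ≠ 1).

3

b = (1/6, 1/6, 2/3)
c = (0, 1, 1/2)
Ac = (0, 0, 1/4)
Σ b_i: 1/6·1 + 1/6·1 + 2/3·1 = 1 ✓
b·c: 1/6·1 + 2/3·1/2 = 1/2 ✓
b·c²: 1/6·1 + 2/3·1/4 = 1/3 ✓
b·Ac: 2/3·1/4 = 1/6 ✓; 3 stages ⇒ order 3.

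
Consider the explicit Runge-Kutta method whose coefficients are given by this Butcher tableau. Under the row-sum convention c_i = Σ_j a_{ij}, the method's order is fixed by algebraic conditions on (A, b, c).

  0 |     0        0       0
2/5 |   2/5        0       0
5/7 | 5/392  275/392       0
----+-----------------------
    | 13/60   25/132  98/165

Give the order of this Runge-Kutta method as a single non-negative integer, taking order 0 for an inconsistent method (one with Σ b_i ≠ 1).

3

b = (13/60, 25/132, 98/165)
c = (0, 2/5, 5/7)
Ac = (0, 0, 55/196)
Σ b_i: 13/60·1 + 25/132·1 + 98/165·1 = 1 ✓
b·c: 25/132·2/5 + 98/165·5/7 = 1/2 ✓
b·c²: 25/132·4/25 + 98/165·25/49 = 1/3 ✓
b·Ac: 98/165·55/196 = 1/6 ✓; 3 stages ⇒ order 3.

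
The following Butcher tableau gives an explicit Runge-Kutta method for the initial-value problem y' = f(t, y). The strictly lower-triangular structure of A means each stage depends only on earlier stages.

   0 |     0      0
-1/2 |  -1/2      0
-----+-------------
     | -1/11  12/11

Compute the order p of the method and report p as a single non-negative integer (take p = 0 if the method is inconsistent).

b = (-1/11, 12/11)
c = (0, -1/2)
Σ b_i: (-1/11)·1 + 12/11·1 = 1 ✓
b·c: 12/11·(-1/2) = -6/11 ≠ 1/2 ⇒ order 1.

1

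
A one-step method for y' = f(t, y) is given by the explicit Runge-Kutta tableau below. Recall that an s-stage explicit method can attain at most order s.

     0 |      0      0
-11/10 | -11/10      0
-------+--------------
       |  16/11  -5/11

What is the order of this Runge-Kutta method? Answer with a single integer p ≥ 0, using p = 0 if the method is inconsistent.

2

b = (16/11, -5/11)
c = (0, -11/10)
Σ b_i: 16/11·1 + (-5/11)·1 = 1 ✓
b·c: (-5/11)·(-11/10) = 1/2 ✓; 2 stages ⇒ order 2.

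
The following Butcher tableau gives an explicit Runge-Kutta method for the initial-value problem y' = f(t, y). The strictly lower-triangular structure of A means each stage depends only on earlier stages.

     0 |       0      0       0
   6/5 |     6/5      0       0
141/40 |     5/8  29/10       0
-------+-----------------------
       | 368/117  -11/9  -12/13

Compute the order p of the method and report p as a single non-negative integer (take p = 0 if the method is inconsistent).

1

b = (368/117, -11/9, -12/13)
c = (0, 6/5, 141/40)
Ac = (0, 0, 87/25)
Σ b_i: 368/117·1 + (-11/9)·1 + (-12/13)·1 = 1 ✓
b·c: (-11/9)·6/5 + (-12/13)·141/40 = -1841/390 ≠ 1/2 ⇒ order 1.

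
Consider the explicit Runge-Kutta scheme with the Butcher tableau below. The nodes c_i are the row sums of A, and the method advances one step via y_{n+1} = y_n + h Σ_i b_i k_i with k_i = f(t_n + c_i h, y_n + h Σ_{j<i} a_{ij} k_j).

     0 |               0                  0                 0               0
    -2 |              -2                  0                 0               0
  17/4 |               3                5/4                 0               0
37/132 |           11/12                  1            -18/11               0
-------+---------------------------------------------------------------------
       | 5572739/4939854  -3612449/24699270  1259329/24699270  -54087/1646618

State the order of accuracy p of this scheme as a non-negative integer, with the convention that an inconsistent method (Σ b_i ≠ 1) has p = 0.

3

b = (5572739/4939854, -3612449/24699270, 1259329/24699270, -54087/1646618)
c = (0, -2, 17/4, 37/132)
Ac = (0, 0, -5/2, -197/22)
Σ b_i: 5572739/4939854·1 + (-3612449/24699270)·1 + 1259329/24699270·1 + (-54087/1646618)·1 = 1 ✓
b·c: (-3612449/24699270)·(-2) + 1259329/24699270·17/4 + (-54087/1646618)·37/132 = 1/2 ✓
b·c²: (-3612449/24699270)·4 + 1259329/24699270·289/16 + (-54087/1646618)·1369/17424 = 1/3 ✓
b·Ac: 1259329/24699270·(-5/2) + (-54087/1646618)·(-197/22) = 1/6 ✓
b·c³: (-3612449/24699270)·(-8) + 1259329/24699270·4913/64 + (-54087/1646618)·50653/2299968 = 13258597663/2608242912 ≠ 1/4 ⇒ order 3.
b·(c∘Ac): 1259329/24699270·(-85/8) + (-54087/1646618)·(-7289/2904) = -9075205/19759416 ≠ 1/8
b·Ac²: 1259329/24699270·5 + (-54087/1646618)·(-2249/88) = 43249631/39518832 ≠ 1/12
b·A²c: (-54087/1646618)·45/11 = -221265/1646618 ≠ 1/24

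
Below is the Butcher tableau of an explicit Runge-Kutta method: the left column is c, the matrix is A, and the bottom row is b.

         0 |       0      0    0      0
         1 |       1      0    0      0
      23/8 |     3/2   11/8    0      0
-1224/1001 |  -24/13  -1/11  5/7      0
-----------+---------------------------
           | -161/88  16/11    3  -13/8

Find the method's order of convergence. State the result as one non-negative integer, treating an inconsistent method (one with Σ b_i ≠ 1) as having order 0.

1

b = (-161/88, 16/11, 3, -13/8)
c = (0, 1, 23/8, -1224/1001)
Ac = (0, 0, 11/8, 1209/616)
Σ b_i: (-161/88)·1 + 16/11·1 + 3·1 + (-13/8)·1 = 1 ✓
b·c: 16/11·1 + 3·23/8 + (-13/8)·(-1224/1001) = 7433/616 ≠ 1/2 ⇒ order 1.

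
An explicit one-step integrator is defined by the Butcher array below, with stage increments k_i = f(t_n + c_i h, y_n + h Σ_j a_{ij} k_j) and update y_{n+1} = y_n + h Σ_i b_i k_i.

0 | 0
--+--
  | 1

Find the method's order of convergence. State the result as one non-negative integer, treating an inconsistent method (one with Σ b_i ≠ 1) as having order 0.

1

b = (1)
c = (0)
Σ b_i: 1·1 = 1 ✓; 1 stage ⇒ order 1.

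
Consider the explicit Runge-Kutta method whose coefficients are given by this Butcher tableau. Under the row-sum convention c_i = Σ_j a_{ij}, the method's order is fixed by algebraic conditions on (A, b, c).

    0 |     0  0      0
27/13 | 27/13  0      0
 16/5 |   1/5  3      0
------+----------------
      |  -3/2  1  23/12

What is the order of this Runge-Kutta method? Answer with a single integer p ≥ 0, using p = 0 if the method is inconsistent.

b = (-3/2, 1, 23/12)
c = (0, 27/13, 16/5)
Ac = (0, 0, 81/13)
Σ b_i: (-3/2)·1 + 1·1 + 23/12·1 = 17/12 ≠ 1 ⇒ order 0.

0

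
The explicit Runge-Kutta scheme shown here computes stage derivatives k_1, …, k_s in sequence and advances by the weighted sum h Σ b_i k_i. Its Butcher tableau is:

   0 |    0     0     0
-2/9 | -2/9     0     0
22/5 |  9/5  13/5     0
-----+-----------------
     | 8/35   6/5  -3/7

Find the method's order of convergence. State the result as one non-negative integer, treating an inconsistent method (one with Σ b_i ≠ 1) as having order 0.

b = (8/35, 6/5, -3/7)
c = (0, -2/9, 22/5)
Ac = (0, 0, -26/45)
Σ b_i: 8/35·1 + 6/5·1 + (-3/7)·1 = 1 ✓
b·c: 6/5·(-2/9) + (-3/7)·22/5 = -226/105 ≠ 1/2 ⇒ order 1.

1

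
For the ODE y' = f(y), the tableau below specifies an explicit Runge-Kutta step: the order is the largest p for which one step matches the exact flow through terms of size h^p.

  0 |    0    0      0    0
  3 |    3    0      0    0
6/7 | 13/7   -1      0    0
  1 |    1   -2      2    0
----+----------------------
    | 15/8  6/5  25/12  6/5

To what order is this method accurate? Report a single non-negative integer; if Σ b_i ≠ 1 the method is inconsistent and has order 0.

b = (15/8, 6/5, 25/12, 6/5)
c = (0, 3, 6/7, 1)
Ac = (0, 0, -3, -30/7)
Σ b_i: 15/8·1 + 6/5·1 + 25/12·1 + 6/5·1 = 763/120 ≠ 1 ⇒ order 0.

0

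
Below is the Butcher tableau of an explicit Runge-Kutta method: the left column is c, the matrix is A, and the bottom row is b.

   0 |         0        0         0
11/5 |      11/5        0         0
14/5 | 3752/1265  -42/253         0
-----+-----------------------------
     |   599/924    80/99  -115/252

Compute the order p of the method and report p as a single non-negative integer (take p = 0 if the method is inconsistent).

3

b = (599/924, 80/99, -115/252)
c = (0, 11/5, 14/5)
Ac = (0, 0, -42/115)
Σ b_i: 599/924·1 + 80/99·1 + (-115/252)·1 = 1 ✓
b·c: 80/99·11/5 + (-115/252)·14/5 = 1/2 ✓
b·c²: 80/99·121/25 + (-115/252)·196/25 = 1/3 ✓
b·Ac: (-115/252)·(-42/115) = 1/6 ✓; 3 stages ⇒ order 3.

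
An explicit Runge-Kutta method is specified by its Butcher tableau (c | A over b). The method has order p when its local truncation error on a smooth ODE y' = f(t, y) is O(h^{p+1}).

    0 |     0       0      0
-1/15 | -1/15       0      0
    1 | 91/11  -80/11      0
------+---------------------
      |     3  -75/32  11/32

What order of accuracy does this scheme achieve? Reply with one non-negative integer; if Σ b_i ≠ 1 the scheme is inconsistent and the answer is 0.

b = (3, -75/32, 11/32)
c = (0, -1/15, 1)
Ac = (0, 0, 16/33)
Σ b_i: 3·1 + (-75/32)·1 + 11/32·1 = 1 ✓
b·c: (-75/32)·(-1/15) + 11/32·1 = 1/2 ✓
b·c²: (-75/32)·1/225 + 11/32·1 = 1/3 ✓
b·Ac: 11/32·16/33 = 1/6 ✓; 3 stages ⇒ order 3.

3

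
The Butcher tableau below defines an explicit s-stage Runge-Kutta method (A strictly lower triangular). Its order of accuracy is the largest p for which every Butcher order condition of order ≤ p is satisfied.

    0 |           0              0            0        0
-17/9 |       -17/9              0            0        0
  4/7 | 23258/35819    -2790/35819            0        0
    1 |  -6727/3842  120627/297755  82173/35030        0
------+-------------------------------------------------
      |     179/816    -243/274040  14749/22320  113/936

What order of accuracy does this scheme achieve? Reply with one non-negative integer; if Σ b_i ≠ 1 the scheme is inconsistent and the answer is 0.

4

b = (179/816, -243/274040, 14749/22320, 113/936)
c = (0, -17/9, 4/7, 1)
Ac = (0, 0, 310/2107, 65/113)
Σ b_i: 179/816·1 + (-243/274040)·1 + 14749/22320·1 + 113/936·1 = 1 ✓
b·c: (-243/274040)·(-17/9) + 14749/22320·4/7 + 113/936·1 = 1/2 ✓
b·c²: (-243/274040)·289/81 + 14749/22320·16/49 + 113/936·1 = 1/3 ✓
b·Ac: 14749/22320·310/2107 + 113/936·65/113 = 1/6 ✓
b·c³: (-243/274040)·(-4913/729) + 14749/22320·64/343 + 113/936·1 = 1/4 ✓
b·(c∘Ac): 14749/22320·1240/14749 + 113/936·65/113 = 1/8 ✓
b·Ac²: 14749/22320·(-5270/18963) + 113/936·2249/1017 = 1/12 ✓
b·A²c: 113/936·39/113 = 1/24 ✓; 4 stages ⇒ order 4.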